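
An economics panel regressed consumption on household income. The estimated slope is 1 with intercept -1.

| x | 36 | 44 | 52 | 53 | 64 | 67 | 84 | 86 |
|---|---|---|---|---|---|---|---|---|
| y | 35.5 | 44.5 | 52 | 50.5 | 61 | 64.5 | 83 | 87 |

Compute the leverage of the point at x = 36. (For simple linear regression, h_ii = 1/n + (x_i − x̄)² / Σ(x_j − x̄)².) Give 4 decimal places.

x̄ = (36 + 44 + 52 + 53 + 64 + 67 + 84 + 86)/8 = 60.75
Σ(x − x̄)² = 612.562 + 280.562 + 76.5625 + 60.0625 + 10.5625 + 39.0625 + 540.562 + 637.562 = 2257.5
h = 1/8 + (-24.75)²/2257.5 = 0.125 + 0.271346 = 0.3963

h = 0.3963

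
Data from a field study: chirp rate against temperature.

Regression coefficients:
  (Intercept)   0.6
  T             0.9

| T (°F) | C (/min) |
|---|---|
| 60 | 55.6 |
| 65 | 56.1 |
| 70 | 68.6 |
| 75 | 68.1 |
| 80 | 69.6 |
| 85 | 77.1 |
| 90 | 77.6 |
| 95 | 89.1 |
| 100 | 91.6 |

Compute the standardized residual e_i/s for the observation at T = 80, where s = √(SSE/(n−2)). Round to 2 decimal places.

-0.95

T=60: Ĉ = 0.6 + 0.9·60 = 54.6; e = 55.6 − 54.6 = 1
T=65: Ĉ = 0.6 + 0.9·65 = 59.1; e = 56.1 − 59.1 = -3
T=70: Ĉ = 0.6 + 0.9·70 = 63.6; e = 68.6 − 63.6 = 5
T=75: Ĉ = 0.6 + 0.9·75 = 68.1; e = 68.1 − 68.1 = 0
T=80: Ĉ = 0.6 + 0.9·80 = 72.6; e = 69.6 − 72.6 = -3
T=85: Ĉ = 0.6 + 0.9·85 = 77.1; e = 77.1 − 77.1 = 0
T=90: Ĉ = 0.6 + 0.9·90 = 81.6; e = 77.6 − 81.6 = -4
T=95: Ĉ = 0.6 + 0.9·95 = 86.1; e = 89.1 − 86.1 = 3
T=100: Ĉ = 0.6 + 0.9·100 = 90.6; e = 91.6 − 90.6 = 1
SSE = 1 + 9 + 25 + 0 + 9 + 0 + 16 + 9 + 1 = 70
s = √(70/7) = 3.16228
e/s = -3 / 3.16228 = -0.95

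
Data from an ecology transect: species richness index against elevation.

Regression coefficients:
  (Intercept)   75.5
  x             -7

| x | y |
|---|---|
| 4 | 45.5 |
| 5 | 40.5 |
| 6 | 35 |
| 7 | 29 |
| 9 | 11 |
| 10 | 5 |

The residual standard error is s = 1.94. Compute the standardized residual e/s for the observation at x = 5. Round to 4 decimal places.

0.0000

ŷ = 75.5 − 7·5 = 40.5
e = 40.5 − 40.5 = 0
e/s = 0 / 1.94 = 0.0000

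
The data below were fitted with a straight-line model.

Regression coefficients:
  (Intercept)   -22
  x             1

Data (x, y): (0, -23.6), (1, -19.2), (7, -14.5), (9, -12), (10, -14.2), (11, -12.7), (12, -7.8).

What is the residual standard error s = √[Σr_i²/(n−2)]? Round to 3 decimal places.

x=0: ŷ = -22 + 0 = -22; r = -23.6 − (-22) = -1.6
x=1: ŷ = -22 + 1 = -21; r = -19.2 − (-21) = 1.8
x=7: ŷ = -22 + 7 = -15; r = -14.5 − (-15) = 0.5
x=9: ŷ = -22 + 9 = -13; r = -12 − (-13) = 1
x=10: ŷ = -22 + 10 = -12; r = -14.2 − (-12) = -2.2
x=11: ŷ = -22 + 11 = -11; r = -12.7 − (-11) = -1.7
x=12: ŷ = -22 + 12 = -10; r = -7.8 − (-10) = 2.2
SSE = 2.56 + 3.24 + 0.25 + 1 + 4.84 + 2.89 + 4.84 = 19.62
s = √(19.62/5) = √3.924 ≈ 1.981

s = 1.981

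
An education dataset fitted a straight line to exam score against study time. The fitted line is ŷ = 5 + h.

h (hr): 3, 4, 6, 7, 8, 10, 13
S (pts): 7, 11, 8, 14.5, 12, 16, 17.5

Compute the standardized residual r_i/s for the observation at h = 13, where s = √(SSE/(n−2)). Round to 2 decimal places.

-0.24

h=3: ŷ = 5 + 3 = 8; r = 7 − 8 = -1
h=4: ŷ = 5 + 4 = 9; r = 11 − 9 = 2
h=6: ŷ = 5 + 6 = 11; r = 8 − 11 = -3
h=7: ŷ = 5 + 7 = 12; r = 14.5 − 12 = 2.5
h=8: ŷ = 5 + 8 = 13; r = 12 − 13 = -1
h=10: ŷ = 5 + 10 = 15; r = 16 − 15 = 1
h=13: ŷ = 5 + 13 = 18; r = 17.5 − 18 = -0.5
SSE = 1 + 4 + 9 + 6.25 + 1 + 1 + 0.25 = 22.5
s = √(22.5/5) = 2.12132
r/s = -0.5 / 2.12132 = -0.24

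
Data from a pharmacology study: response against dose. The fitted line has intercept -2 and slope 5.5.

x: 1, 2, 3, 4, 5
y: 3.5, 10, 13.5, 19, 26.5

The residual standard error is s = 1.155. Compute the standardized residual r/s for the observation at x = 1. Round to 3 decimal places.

ŷ = -2 + 5.5·1 = 3.5
r = 3.5 − 3.5 = 0
r/s = 0 / 1.155 = 0.000

0.000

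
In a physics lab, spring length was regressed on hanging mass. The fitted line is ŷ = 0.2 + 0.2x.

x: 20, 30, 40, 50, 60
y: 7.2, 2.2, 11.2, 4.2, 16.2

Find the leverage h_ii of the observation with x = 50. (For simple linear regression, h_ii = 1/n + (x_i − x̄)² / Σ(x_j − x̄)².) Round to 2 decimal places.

x̄ = (20 + 30 + 40 + 50 + 60)/5 = 40
Σ(x − x̄)² = 400 + 100 + 0 + 100 + 400 = 1000
h = 1/5 + (10)²/1000 = 0.2 + 0.1 = 0.30

h = 0.30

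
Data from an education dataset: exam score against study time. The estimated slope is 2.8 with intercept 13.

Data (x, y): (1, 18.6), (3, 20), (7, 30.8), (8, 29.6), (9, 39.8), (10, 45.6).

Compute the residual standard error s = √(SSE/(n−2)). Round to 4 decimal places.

s = 4.1952

x=1: ŷ = 13 + 2.8·1 = 15.8; r = 18.6 − 15.8 = 2.8
x=3: ŷ = 13 + 2.8·3 = 21.4; r = 20 − 21.4 = -1.4
x=7: ŷ = 13 + 2.8·7 = 32.6; r = 30.8 − 32.6 = -1.8
x=8: ŷ = 13 + 2.8·8 = 35.4; r = 29.6 − 35.4 = -5.8
x=9: ŷ = 13 + 2.8·9 = 38.2; r = 39.8 − 38.2 = 1.6
x=10: ŷ = 13 + 2.8·10 = 41; r = 45.6 − 41 = 4.6
SSE = 7.84 + 1.96 + 3.24 + 33.64 + 2.56 + 21.16 = 70.4
s = √(70.4/4) = √17.6 ≈ 4.1952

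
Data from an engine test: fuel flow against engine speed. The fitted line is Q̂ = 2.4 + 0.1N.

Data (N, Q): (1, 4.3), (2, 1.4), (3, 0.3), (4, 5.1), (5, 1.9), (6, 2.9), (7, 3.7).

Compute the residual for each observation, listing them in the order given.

N=1: Q̂ = 2.4 + 0.1·1 = 2.5; r = 4.3 − 2.5 = 1.8
N=2: Q̂ = 2.4 + 0.1·2 = 2.6; r = 1.4 − 2.6 = -1.2
N=3: Q̂ = 2.4 + 0.1·3 = 2.7; r = 0.3 − 2.7 = -2.4
N=4: Q̂ = 2.4 + 0.1·4 = 2.8; r = 5.1 − 2.8 = 2.3
N=5: Q̂ = 2.4 + 0.1·5 = 2.9; r = 1.9 − 2.9 = -1
N=6: Q̂ = 2.4 + 0.1·6 = 3; r = 2.9 − 3 = -0.1
N=7: Q̂ = 2.4 + 0.1·7 = 3.1; r = 3.7 − 3.1 = 0.6

1.8, -1.2, -2.4, 2.3, -1, -0.1, 0.6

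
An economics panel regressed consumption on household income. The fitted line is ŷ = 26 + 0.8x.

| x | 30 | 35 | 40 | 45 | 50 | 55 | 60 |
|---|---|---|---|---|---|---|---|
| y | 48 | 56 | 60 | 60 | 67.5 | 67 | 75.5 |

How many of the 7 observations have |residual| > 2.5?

1

x=30: ŷ = 26 + 0.8·30 = 50; r = 48 − 50 = -2
x=35: ŷ = 26 + 0.8·35 = 54; r = 56 − 54 = 2
x=40: ŷ = 26 + 0.8·40 = 58; r = 60 − 58 = 2
x=45: ŷ = 26 + 0.8·45 = 62; r = 60 − 62 = -2
x=50: ŷ = 26 + 0.8·50 = 66; r = 67.5 − 66 = 1.5
x=55: ŷ = 26 + 0.8·55 = 70; r = 67 − 70 = -3
x=60: ŷ = 26 + 0.8·60 = 74; r = 75.5 − 74 = 1.5
|r| > 2.5: x=55 (|r|=3) → 1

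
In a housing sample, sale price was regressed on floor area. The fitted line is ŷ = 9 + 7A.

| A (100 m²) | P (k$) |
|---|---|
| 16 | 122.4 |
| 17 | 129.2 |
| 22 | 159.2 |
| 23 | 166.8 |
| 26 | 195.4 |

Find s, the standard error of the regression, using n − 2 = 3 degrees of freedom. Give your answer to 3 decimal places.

A=16: ŷ = 9 + 7·16 = 121; r = 122.4 − 121 = 1.4
A=17: ŷ = 9 + 7·17 = 128; r = 129.2 − 128 = 1.2
A=22: ŷ = 9 + 7·22 = 163; r = 159.2 − 163 = -3.8
A=23: ŷ = 9 + 7·23 = 170; r = 166.8 − 170 = -3.2
A=26: ŷ = 9 + 7·26 = 191; r = 195.4 − 191 = 4.4
SSE = 1.96 + 1.44 + 14.44 + 10.24 + 19.36 = 47.44
s = √(47.44/3) = √15.8133 ≈ 3.977

s = 3.977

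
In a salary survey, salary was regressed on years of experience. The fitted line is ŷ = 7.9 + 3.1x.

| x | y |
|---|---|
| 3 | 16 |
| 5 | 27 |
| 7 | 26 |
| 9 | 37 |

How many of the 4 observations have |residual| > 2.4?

2

x=3: ŷ = 7.9 + 3.1·3 = 17.2; e = 16 − 17.2 = -1.2
x=5: ŷ = 7.9 + 3.1·5 = 23.4; e = 27 − 23.4 = 3.6
x=7: ŷ = 7.9 + 3.1·7 = 29.6; e = 26 − 29.6 = -3.6
x=9: ŷ = 7.9 + 3.1·9 = 35.8; e = 37 − 35.8 = 1.2
|e| > 2.4: x=5 (|e|=3.6), x=7 (|e|=3.6) → 2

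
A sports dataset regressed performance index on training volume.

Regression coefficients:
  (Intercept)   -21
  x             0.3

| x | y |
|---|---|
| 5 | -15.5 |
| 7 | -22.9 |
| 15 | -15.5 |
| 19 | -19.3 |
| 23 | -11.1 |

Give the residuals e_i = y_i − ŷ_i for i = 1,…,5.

4, -4, 1, -4, 3

x=5: ŷ = -21 + 0.3·5 = -19.5; e = -15.5 − (-19.5) = 4
x=7: ŷ = -21 + 0.3·7 = -18.9; e = -22.9 − (-18.9) = -4
x=15: ŷ = -21 + 0.3·15 = -16.5; e = -15.5 − (-16.5) = 1
x=19: ŷ = -21 + 0.3·19 = -15.3; e = -19.3 − (-15.3) = -4
x=23: ŷ = -21 + 0.3·23 = -14.1; e = -11.1 − (-14.1) = 3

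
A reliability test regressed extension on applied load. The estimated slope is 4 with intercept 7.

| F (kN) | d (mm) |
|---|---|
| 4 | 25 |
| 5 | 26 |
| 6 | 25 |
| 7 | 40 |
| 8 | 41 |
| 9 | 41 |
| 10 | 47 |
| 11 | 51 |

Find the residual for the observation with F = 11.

d̂ = 7 + 4·11 = 51
r = 51 − 51 = 0

r = 0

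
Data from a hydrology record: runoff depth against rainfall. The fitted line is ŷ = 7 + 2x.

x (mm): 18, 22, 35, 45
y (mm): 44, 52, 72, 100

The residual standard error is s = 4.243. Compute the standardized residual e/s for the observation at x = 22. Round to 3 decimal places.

ŷ = 7 + 2·22 = 51
e = 52 − 51 = 1
e/s = 1 / 4.243 = 0.236

0.236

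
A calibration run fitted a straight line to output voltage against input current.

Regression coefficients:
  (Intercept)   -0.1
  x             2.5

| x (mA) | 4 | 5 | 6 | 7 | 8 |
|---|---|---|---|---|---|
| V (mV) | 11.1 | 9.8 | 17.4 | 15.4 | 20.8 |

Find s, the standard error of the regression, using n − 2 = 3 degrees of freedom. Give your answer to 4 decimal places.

s = 2.5338

x=4: ŷ = -0.1 + 2.5·4 = 9.9; r = 11.1 − 9.9 = 1.2
x=5: ŷ = -0.1 + 2.5·5 = 12.4; r = 9.8 − 12.4 = -2.6
x=6: ŷ = -0.1 + 2.5·6 = 14.9; r = 17.4 − 14.9 = 2.5
x=7: ŷ = -0.1 + 2.5·7 = 17.4; r = 15.4 − 17.4 = -2
x=8: ŷ = -0.1 + 2.5·8 = 19.9; r = 20.8 − 19.9 = 0.9
SSE = 1.44 + 6.76 + 6.25 + 4 + 0.81 = 19.26
s = √(19.26/3) = √6.42 ≈ 2.5338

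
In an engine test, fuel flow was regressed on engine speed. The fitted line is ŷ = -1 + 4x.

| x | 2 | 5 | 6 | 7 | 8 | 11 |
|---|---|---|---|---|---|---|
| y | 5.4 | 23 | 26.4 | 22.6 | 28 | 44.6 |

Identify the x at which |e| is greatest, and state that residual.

x = 7, e = -4.4

x=2: ŷ = -1 + 4·2 = 7; e = 5.4 − 7 = -1.6
x=5: ŷ = -1 + 4·5 = 19; e = 23 − 19 = 4
x=6: ŷ = -1 + 4·6 = 23; e = 26.4 − 23 = 3.4
x=7: ŷ = -1 + 4·7 = 27; e = 22.6 − 27 = -4.4
x=8: ŷ = -1 + 4·8 = 31; e = 28 − 31 = -3
x=11: ŷ = -1 + 4·11 = 43; e = 44.6 − 43 = 1.6
Largest |e| is 4.4 at x = 7, residual -4.4.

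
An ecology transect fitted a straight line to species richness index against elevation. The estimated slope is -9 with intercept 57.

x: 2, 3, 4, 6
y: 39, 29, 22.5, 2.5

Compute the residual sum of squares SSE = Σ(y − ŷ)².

SSE = 3.5

x=2: ŷ = 57 − 9·2 = 39; e = 39 − 39 = 0
x=3: ŷ = 57 − 9·3 = 30; e = 29 − 30 = -1
x=4: ŷ = 57 − 9·4 = 21; e = 22.5 − 21 = 1.5
x=6: ŷ = 57 − 9·6 = 3; e = 2.5 − 3 = -0.5
SSE = 0 + 1 + 2.25 + 0.25 = 3.5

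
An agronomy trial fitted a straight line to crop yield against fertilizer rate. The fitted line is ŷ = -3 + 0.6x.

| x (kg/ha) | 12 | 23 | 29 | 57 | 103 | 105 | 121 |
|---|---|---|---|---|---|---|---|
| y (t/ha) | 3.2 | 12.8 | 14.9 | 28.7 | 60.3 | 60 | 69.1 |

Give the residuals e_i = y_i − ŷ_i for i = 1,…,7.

-1, 2, 0.5, -2.5, 1.5, 0, -0.5

x=12: ŷ = -3 + 0.6·12 = 4.2; e = 3.2 − 4.2 = -1
x=23: ŷ = -3 + 0.6·23 = 10.8; e = 12.8 − 10.8 = 2
x=29: ŷ = -3 + 0.6·29 = 14.4; e = 14.9 − 14.4 = 0.5
x=57: ŷ = -3 + 0.6·57 = 31.2; e = 28.7 − 31.2 = -2.5
x=103: ŷ = -3 + 0.6·103 = 58.8; e = 60.3 − 58.8 = 1.5
x=105: ŷ = -3 + 0.6·105 = 60; e = 60 − 60 = 0
x=121: ŷ = -3 + 0.6·121 = 69.6; e = 69.1 − 69.6 = -0.5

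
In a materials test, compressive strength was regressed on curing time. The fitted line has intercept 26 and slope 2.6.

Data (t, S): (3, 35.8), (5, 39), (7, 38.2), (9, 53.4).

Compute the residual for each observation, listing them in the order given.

2, 0, -6, 4

t=3: Ŝ = 26 + 2.6·3 = 33.8; r = 35.8 − 33.8 = 2
t=5: Ŝ = 26 + 2.6·5 = 39; r = 39 − 39 = 0
t=7: Ŝ = 26 + 2.6·7 = 44.2; r = 38.2 − 44.2 = -6
t=9: Ŝ = 26 + 2.6·9 = 49.4; r = 53.4 − 49.4 = 4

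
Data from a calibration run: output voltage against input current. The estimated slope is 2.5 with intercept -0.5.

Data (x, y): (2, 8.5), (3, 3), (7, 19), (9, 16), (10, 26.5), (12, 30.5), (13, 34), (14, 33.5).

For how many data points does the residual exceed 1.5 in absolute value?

x=2: ŷ = -0.5 + 2.5·2 = 4.5; e = 8.5 − 4.5 = 4
x=3: ŷ = -0.5 + 2.5·3 = 7; e = 3 − 7 = -4
x=7: ŷ = -0.5 + 2.5·7 = 17; e = 19 − 17 = 2
x=9: ŷ = -0.5 + 2.5·9 = 22; e = 16 − 22 = -6
x=10: ŷ = -0.5 + 2.5·10 = 24.5; e = 26.5 − 24.5 = 2
x=12: ŷ = -0.5 + 2.5·12 = 29.5; e = 30.5 − 29.5 = 1
x=13: ŷ = -0.5 + 2.5·13 = 32; e = 34 − 32 = 2
x=14: ŷ = -0.5 + 2.5·14 = 34.5; e = 33.5 − 34.5 = -1
|e| > 1.5: x=2 (|e|=4), x=3 (|e|=4), x=7 (|e|=2), x=9 (|e|=6), x=10 (|e|=2), x=13 (|e|=2) → 6

6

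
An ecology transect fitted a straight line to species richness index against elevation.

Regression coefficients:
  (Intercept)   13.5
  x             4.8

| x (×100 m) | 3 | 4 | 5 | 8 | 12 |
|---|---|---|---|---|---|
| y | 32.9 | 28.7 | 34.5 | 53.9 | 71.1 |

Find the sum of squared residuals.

SSE = 54

x=3: ŷ = 13.5 + 4.8·3 = 27.9; r = 32.9 − 27.9 = 5
x=4: ŷ = 13.5 + 4.8·4 = 32.7; r = 28.7 − 32.7 = -4
x=5: ŷ = 13.5 + 4.8·5 = 37.5; r = 34.5 − 37.5 = -3
x=8: ŷ = 13.5 + 4.8·8 = 51.9; r = 53.9 − 51.9 = 2
x=12: ŷ = 13.5 + 4.8·12 = 71.1; r = 71.1 − 71.1 = 0
SSE = 25 + 16 + 9 + 4 + 0 = 54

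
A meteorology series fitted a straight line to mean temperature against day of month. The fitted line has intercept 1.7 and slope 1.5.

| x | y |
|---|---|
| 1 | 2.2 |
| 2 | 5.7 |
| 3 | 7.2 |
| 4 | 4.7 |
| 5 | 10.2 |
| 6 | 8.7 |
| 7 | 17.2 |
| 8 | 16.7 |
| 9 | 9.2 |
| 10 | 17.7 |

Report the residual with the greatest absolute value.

e = -6

x=1: ŷ = 1.7 + 1.5·1 = 3.2; e = 2.2 − 3.2 = -1
x=2: ŷ = 1.7 + 1.5·2 = 4.7; e = 5.7 − 4.7 = 1
x=3: ŷ = 1.7 + 1.5·3 = 6.2; e = 7.2 − 6.2 = 1
x=4: ŷ = 1.7 + 1.5·4 = 7.7; e = 4.7 − 7.7 = -3
x=5: ŷ = 1.7 + 1.5·5 = 9.2; e = 10.2 − 9.2 = 1
x=6: ŷ = 1.7 + 1.5·6 = 10.7; e = 8.7 − 10.7 = -2
x=7: ŷ = 1.7 + 1.5·7 = 12.2; e = 17.2 − 12.2 = 5
x=8: ŷ = 1.7 + 1.5·8 = 13.7; e = 16.7 − 13.7 = 3
x=9: ŷ = 1.7 + 1.5·9 = 15.2; e = 9.2 − 15.2 = -6
x=10: ŷ = 1.7 + 1.5·10 = 16.7; e = 17.7 − 16.7 = 1
Largest |e| is 6 at x = 9, residual -6.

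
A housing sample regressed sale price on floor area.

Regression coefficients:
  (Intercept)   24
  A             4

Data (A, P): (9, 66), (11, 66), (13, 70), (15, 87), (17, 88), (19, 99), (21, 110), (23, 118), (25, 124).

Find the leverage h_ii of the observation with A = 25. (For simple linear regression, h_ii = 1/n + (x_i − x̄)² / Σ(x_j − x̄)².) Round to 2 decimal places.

h = 0.38

Ā = (9 + 11 + 13 + 15 + 17 + 19 + 21 + 23 + 25)/9 = 17
Σ(A − Ā)² = 64 + 36 + 16 + 4 + 0 + 4 + 16 + 36 + 64 = 240
h = 1/9 + (8)²/240 = 0.111111 + 0.266667 = 0.38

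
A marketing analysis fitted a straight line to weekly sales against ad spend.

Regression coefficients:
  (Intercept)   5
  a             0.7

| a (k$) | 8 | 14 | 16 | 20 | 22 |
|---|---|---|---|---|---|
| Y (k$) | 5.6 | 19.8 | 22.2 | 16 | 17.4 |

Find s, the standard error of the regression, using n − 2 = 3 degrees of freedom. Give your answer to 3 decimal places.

s = 5.888

a=8: ŷ = 5 + 0.7·8 = 10.6; r = 5.6 − 10.6 = -5
a=14: ŷ = 5 + 0.7·14 = 14.8; r = 19.8 − 14.8 = 5
a=16: ŷ = 5 + 0.7·16 = 16.2; r = 22.2 − 16.2 = 6
a=20: ŷ = 5 + 0.7·20 = 19; r = 16 − 19 = -3
a=22: ŷ = 5 + 0.7·22 = 20.4; r = 17.4 − 20.4 = -3
SSE = 25 + 25 + 36 + 9 + 9 = 104
s = √(104/3) = √34.6667 ≈ 5.888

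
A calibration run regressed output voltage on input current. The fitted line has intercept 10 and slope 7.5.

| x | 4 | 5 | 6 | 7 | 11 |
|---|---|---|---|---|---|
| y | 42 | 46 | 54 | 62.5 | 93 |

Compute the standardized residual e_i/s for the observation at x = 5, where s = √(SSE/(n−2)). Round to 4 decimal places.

-0.9487

x=4: ŷ = 10 + 7.5·4 = 40; e = 42 − 40 = 2
x=5: ŷ = 10 + 7.5·5 = 47.5; e = 46 − 47.5 = -1.5
x=6: ŷ = 10 + 7.5·6 = 55; e = 54 − 55 = -1
x=7: ŷ = 10 + 7.5·7 = 62.5; e = 62.5 − 62.5 = 0
x=11: ŷ = 10 + 7.5·11 = 92.5; e = 93 − 92.5 = 0.5
SSE = 4 + 2.25 + 1 + 0 + 0.25 = 7.5
s = √(7.5/3) = 1.58114
e/s = -1.5 / 1.58114 = -0.9487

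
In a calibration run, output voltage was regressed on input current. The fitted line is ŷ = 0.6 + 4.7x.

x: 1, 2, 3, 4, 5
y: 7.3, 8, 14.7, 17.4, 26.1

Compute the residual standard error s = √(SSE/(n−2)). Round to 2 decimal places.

s = 2.31

x=1: ŷ = 0.6 + 4.7·1 = 5.3; r = 7.3 − 5.3 = 2
x=2: ŷ = 0.6 + 4.7·2 = 10; r = 8 − 10 = -2
x=3: ŷ = 0.6 + 4.7·3 = 14.7; r = 14.7 − 14.7 = 0
x=4: ŷ = 0.6 + 4.7·4 = 19.4; r = 17.4 − 19.4 = -2
x=5: ŷ = 0.6 + 4.7·5 = 24.1; r = 26.1 − 24.1 = 2
SSE = 4 + 4 + 0 + 4 + 4 = 16
s = √(16/3) = √5.33333 ≈ 2.31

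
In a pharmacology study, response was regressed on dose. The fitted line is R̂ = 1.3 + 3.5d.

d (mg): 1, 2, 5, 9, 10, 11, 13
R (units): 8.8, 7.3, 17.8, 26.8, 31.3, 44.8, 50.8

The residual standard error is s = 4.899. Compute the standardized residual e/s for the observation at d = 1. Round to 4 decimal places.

R̂ = 1.3 + 3.5·1 = 4.8
e = 8.8 − 4.8 = 4
e/s = 4 / 4.899 = 0.8165

0.8165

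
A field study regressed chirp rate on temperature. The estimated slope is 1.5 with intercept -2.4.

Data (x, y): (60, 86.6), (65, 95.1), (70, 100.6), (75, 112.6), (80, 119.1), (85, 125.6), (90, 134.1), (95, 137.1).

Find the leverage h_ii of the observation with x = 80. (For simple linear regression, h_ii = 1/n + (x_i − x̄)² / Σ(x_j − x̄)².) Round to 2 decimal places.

x̄ = (60 + 65 + 70 + 75 + 80 + 85 + 90 + 95)/8 = 77.5
Σ(x − x̄)² = 306.25 + 156.25 + 56.25 + 6.25 + 6.25 + 56.25 + 156.25 + 306.25 = 1050
h = 1/8 + (2.5)²/1050 = 0.125 + 0.00595238 = 0.13

h = 0.13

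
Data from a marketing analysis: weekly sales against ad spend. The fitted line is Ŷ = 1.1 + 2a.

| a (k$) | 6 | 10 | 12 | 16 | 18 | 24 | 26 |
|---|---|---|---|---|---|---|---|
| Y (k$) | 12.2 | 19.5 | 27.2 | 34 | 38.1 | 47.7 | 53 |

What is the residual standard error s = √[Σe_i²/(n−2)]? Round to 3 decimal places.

a=6: Ŷ = 1.1 + 2·6 = 13.1; e = 12.2 − 13.1 = -0.9
a=10: Ŷ = 1.1 + 2·10 = 21.1; e = 19.5 − 21.1 = -1.6
a=12: Ŷ = 1.1 + 2·12 = 25.1; e = 27.2 − 25.1 = 2.1
a=16: Ŷ = 1.1 + 2·16 = 33.1; e = 34 − 33.1 = 0.9
a=18: Ŷ = 1.1 + 2·18 = 37.1; e = 38.1 − 37.1 = 1
a=24: Ŷ = 1.1 + 2·24 = 49.1; e = 47.7 − 49.1 = -1.4
a=26: Ŷ = 1.1 + 2·26 = 53.1; e = 53 − 53.1 = -0.1
SSE = 0.81 + 2.56 + 4.41 + 0.81 + 1 + 1.96 + 0.01 = 11.56
s = √(11.56/5) = √2.312 ≈ 1.521

s = 1.521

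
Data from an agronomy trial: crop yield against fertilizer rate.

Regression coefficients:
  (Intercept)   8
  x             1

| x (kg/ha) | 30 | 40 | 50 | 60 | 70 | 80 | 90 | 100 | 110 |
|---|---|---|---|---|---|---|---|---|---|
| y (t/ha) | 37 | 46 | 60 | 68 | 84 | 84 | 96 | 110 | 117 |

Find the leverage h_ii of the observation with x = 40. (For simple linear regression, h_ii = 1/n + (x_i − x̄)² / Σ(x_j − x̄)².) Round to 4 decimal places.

x̄ = (30 + 40 + 50 + 60 + 70 + 80 + 90 + 100 + 110)/9 = 70
Σ(x − x̄)² = 1600 + 900 + 400 + 100 + 0 + 100 + 400 + 900 + 1600 = 6000
h = 1/9 + (-30)²/6000 = 0.111111 + 0.15 = 0.2611

h = 0.2611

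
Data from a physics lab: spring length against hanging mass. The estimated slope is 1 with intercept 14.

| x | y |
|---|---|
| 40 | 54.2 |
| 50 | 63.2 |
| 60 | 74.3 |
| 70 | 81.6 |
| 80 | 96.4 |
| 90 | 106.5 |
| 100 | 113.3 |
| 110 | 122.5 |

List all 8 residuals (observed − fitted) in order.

0.2, -0.8, 0.3, -2.4, 2.4, 2.5, -0.7, -1.5

x=40: ŷ = 14 + 40 = 54; e = 54.2 − 54 = 0.2
x=50: ŷ = 14 + 50 = 64; e = 63.2 − 64 = -0.8
x=60: ŷ = 14 + 60 = 74; e = 74.3 − 74 = 0.3
x=70: ŷ = 14 + 70 = 84; e = 81.6 − 84 = -2.4
x=80: ŷ = 14 + 80 = 94; e = 96.4 − 94 = 2.4
x=90: ŷ = 14 + 90 = 104; e = 106.5 − 104 = 2.5
x=100: ŷ = 14 + 100 = 114; e = 113.3 − 114 = -0.7
x=110: ŷ = 14 + 110 = 124; e = 122.5 − 124 = -1.5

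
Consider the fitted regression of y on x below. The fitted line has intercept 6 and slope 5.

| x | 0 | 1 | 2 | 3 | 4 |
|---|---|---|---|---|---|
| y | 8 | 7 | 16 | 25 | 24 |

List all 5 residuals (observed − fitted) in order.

2, -4, 0, 4, -2

x=0: ŷ = 6 + 5·0 = 6; e = 8 − 6 = 2
x=1: ŷ = 6 + 5·1 = 11; e = 7 − 11 = -4
x=2: ŷ = 6 + 5·2 = 16; e = 16 − 16 = 0
x=3: ŷ = 6 + 5·3 = 21; e = 25 − 21 = 4
x=4: ŷ = 6 + 5·4 = 26; e = 24 − 26 = -2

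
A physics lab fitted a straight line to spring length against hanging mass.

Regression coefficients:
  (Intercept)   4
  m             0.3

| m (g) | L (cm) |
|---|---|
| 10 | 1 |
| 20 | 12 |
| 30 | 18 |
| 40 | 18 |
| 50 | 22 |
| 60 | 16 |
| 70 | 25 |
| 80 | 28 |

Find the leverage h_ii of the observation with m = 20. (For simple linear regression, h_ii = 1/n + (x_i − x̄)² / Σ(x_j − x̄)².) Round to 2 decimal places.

m̄ = (10 + 20 + 30 + 40 + 50 + 60 + 70 + 80)/8 = 45
Σ(m − m̄)² = 1225 + 625 + 225 + 25 + 25 + 225 + 625 + 1225 = 4200
h = 1/8 + (-25)²/4200 = 0.125 + 0.14881 = 0.27

h = 0.27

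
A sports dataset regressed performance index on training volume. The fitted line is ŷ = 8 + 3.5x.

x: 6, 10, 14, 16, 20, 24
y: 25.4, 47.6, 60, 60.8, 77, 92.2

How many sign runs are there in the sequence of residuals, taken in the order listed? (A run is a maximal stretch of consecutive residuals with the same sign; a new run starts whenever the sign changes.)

x=6: ŷ = 8 + 3.5·6 = 29; r = 25.4 − 29 = -3.6
x=10: ŷ = 8 + 3.5·10 = 43; r = 47.6 − 43 = 4.6
x=14: ŷ = 8 + 3.5·14 = 57; r = 60 − 57 = 3
x=16: ŷ = 8 + 3.5·16 = 64; r = 60.8 − 64 = -3.2
x=20: ŷ = 8 + 3.5·20 = 78; r = 77 − 78 = -1
x=24: ŷ = 8 + 3.5·24 = 92; r = 92.2 − 92 = 0.2
Signs: − + + − − +
Runs: −×1, +×2, −×2, +×1 → 4

4 runs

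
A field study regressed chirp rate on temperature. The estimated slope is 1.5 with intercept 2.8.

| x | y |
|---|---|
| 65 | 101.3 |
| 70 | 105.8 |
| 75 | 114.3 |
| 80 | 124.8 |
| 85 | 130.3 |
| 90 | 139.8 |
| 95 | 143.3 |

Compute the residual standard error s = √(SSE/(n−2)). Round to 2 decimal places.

s = 1.90

x=65: ŷ = 2.8 + 1.5·65 = 100.3; e = 101.3 − 100.3 = 1
x=70: ŷ = 2.8 + 1.5·70 = 107.8; e = 105.8 − 107.8 = -2
x=75: ŷ = 2.8 + 1.5·75 = 115.3; e = 114.3 − 115.3 = -1
x=80: ŷ = 2.8 + 1.5·80 = 122.8; e = 124.8 − 122.8 = 2
x=85: ŷ = 2.8 + 1.5·85 = 130.3; e = 130.3 − 130.3 = 0
x=90: ŷ = 2.8 + 1.5·90 = 137.8; e = 139.8 − 137.8 = 2
x=95: ŷ = 2.8 + 1.5·95 = 145.3; e = 143.3 − 145.3 = -2
SSE = 1 + 4 + 1 + 4 + 0 + 4 + 4 = 18
s = √(18/5) = √3.6 ≈ 1.90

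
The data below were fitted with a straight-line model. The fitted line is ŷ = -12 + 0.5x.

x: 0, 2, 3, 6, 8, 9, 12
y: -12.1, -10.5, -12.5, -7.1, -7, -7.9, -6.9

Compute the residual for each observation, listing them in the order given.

-0.1, 0.5, -2, 1.9, 1, -0.4, -0.9

x=0: ŷ = -12 + 0.5·0 = -12; r = -12.1 − (-12) = -0.1
x=2: ŷ = -12 + 0.5·2 = -11; r = -10.5 − (-11) = 0.5
x=3: ŷ = -12 + 0.5·3 = -10.5; r = -12.5 − (-10.5) = -2
x=6: ŷ = -12 + 0.5·6 = -9; r = -7.1 − (-9) = 1.9
x=8: ŷ = -12 + 0.5·8 = -8; r = -7 − (-8) = 1
x=9: ŷ = -12 + 0.5·9 = -7.5; r = -7.9 − (-7.5) = -0.4
x=12: ŷ = -12 + 0.5·12 = -6; r = -6.9 − (-6) = -0.9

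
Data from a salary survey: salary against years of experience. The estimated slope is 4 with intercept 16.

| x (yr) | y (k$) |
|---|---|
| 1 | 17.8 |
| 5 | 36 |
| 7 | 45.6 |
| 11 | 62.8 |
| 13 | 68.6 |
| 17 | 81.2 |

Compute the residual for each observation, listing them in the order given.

-2.2, 0, 1.6, 2.8, 0.6, -2.8

x=1: ŷ = 16 + 4·1 = 20; e = 17.8 − 20 = -2.2
x=5: ŷ = 16 + 4·5 = 36; e = 36 − 36 = 0
x=7: ŷ = 16 + 4·7 = 44; e = 45.6 − 44 = 1.6
x=11: ŷ = 16 + 4·11 = 60; e = 62.8 − 60 = 2.8
x=13: ŷ = 16 + 4·13 = 68; e = 68.6 − 68 = 0.6
x=17: ŷ = 16 + 4·17 = 84; e = 81.2 − 84 = -2.8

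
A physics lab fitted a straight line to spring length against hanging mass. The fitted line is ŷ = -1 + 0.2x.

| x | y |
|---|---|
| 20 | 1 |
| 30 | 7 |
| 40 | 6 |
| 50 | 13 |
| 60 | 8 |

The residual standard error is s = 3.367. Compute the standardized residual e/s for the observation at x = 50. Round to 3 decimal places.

1.188

ŷ = -1 + 0.2·50 = 9
e = 13 − 9 = 4
e/s = 4 / 3.367 = 1.188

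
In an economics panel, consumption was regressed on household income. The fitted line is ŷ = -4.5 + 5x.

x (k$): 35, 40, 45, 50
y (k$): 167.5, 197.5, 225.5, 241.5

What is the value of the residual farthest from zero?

e = 5

x=35: ŷ = -4.5 + 5·35 = 170.5; e = 167.5 − 170.5 = -3
x=40: ŷ = -4.5 + 5·40 = 195.5; e = 197.5 − 195.5 = 2
x=45: ŷ = -4.5 + 5·45 = 220.5; e = 225.5 − 220.5 = 5
x=50: ŷ = -4.5 + 5·50 = 245.5; e = 241.5 − 245.5 = -4
Largest |e| is 5 at x = 45, residual 5.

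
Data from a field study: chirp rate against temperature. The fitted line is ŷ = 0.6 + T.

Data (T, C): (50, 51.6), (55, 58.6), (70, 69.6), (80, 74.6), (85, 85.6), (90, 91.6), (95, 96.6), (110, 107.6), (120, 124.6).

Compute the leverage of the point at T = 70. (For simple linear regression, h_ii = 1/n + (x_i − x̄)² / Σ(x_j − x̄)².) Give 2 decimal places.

T̄ = (50 + 55 + 70 + 80 + 85 + 90 + 95 + 110 + 120)/9 = 83.8889
Σ(T − T̄)² = 1148.46 + 834.568 + 192.901 + 15.1235 + 1.23457 + 37.3457 + 123.457 + 681.79 + 1304.01 = 4338.89
h = 1/9 + (-13.8889)²/4338.89 = 0.111111 + 0.0444587 = 0.16

h = 0.16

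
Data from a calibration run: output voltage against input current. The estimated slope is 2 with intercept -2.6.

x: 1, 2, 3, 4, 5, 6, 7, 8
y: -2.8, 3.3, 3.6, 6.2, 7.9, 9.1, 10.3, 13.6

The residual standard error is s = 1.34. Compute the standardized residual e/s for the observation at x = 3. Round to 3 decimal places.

0.149

ŷ = -2.6 + 2·3 = 3.4
e = 3.6 − 3.4 = 0.2
e/s = 0.2 / 1.34 = 0.149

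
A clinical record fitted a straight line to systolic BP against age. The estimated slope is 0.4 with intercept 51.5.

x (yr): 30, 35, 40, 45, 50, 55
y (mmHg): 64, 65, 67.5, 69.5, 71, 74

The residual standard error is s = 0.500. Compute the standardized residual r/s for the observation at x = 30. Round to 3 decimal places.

1.000

ŷ = 51.5 + 0.4·30 = 63.5
r = 64 − 63.5 = 0.5
r/s = 0.5 / 0.500 = 1.000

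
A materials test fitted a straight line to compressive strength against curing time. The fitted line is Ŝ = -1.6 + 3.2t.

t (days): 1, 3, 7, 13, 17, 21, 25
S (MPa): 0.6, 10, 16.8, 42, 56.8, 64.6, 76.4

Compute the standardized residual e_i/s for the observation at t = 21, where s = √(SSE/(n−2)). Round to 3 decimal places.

t=1: Ŝ = -1.6 + 3.2·1 = 1.6; e = 0.6 − 1.6 = -1
t=3: Ŝ = -1.6 + 3.2·3 = 8; e = 10 − 8 = 2
t=7: Ŝ = -1.6 + 3.2·7 = 20.8; e = 16.8 − 20.8 = -4
t=13: Ŝ = -1.6 + 3.2·13 = 40; e = 42 − 40 = 2
t=17: Ŝ = -1.6 + 3.2·17 = 52.8; e = 56.8 − 52.8 = 4
t=21: Ŝ = -1.6 + 3.2·21 = 65.6; e = 64.6 − 65.6 = -1
t=25: Ŝ = -1.6 + 3.2·25 = 78.4; e = 76.4 − 78.4 = -2
SSE = 1 + 4 + 16 + 4 + 16 + 1 + 4 = 46
s = √(46/5) = 3.03315
e/s = -1 / 3.03315 = -0.330

-0.330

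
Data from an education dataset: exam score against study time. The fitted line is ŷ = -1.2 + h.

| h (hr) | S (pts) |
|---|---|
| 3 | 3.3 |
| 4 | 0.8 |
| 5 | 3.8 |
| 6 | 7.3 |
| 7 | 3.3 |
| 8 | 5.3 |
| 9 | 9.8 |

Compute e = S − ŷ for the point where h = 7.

e = -2.5

ŷ = -1.2 + 7 = 5.8
e = 3.3 − 5.8 = -2.5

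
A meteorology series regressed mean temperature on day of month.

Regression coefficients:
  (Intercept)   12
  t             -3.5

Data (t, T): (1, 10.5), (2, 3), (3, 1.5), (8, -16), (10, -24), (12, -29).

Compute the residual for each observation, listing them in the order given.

t=1: T̂ = 12 − 3.5·1 = 8.5; e = 10.5 − 8.5 = 2
t=2: T̂ = 12 − 3.5·2 = 5; e = 3 − 5 = -2
t=3: T̂ = 12 − 3.5·3 = 1.5; e = 1.5 − 1.5 = 0
t=8: T̂ = 12 − 3.5·8 = -16; e = -16 − (-16) = 0
t=10: T̂ = 12 − 3.5·10 = -23; e = -24 − (-23) = -1
t=12: T̂ = 12 − 3.5·12 = -30; e = -29 − (-30) = 1

2, -2, 0, 0, -1, 1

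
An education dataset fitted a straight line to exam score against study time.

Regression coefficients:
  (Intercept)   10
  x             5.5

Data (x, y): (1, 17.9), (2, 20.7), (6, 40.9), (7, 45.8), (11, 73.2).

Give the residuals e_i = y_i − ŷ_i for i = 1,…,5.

2.4, -0.3, -2.1, -2.7, 2.7

x=1: ŷ = 10 + 5.5·1 = 15.5; e = 17.9 − 15.5 = 2.4
x=2: ŷ = 10 + 5.5·2 = 21; e = 20.7 − 21 = -0.3
x=6: ŷ = 10 + 5.5·6 = 43; e = 40.9 − 43 = -2.1
x=7: ŷ = 10 + 5.5·7 = 48.5; e = 45.8 − 48.5 = -2.7
x=11: ŷ = 10 + 5.5·11 = 70.5; e = 73.2 − 70.5 = 2.7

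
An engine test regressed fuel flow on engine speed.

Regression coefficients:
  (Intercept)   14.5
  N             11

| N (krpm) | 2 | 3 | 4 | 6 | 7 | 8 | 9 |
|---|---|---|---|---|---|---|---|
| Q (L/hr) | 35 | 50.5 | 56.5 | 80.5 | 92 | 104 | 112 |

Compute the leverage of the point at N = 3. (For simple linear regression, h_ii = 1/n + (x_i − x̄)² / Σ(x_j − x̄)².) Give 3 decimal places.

h = 0.301

N̄ = (2 + 3 + 4 + 6 + 7 + 8 + 9)/7 = 5.57143
Σ(N − N̄)² = 12.7551 + 6.61224 + 2.46939 + 0.183673 + 2.04082 + 5.89796 + 11.7551 = 41.7143
h = 1/7 + (-2.57143)²/41.7143 = 0.142857 + 0.158513 = 0.301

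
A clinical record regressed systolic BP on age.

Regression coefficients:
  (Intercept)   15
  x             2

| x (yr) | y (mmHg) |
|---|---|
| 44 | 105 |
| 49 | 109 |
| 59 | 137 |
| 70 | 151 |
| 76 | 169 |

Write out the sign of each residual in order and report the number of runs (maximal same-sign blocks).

x=44: ŷ = 15 + 2·44 = 103; e = 105 − 103 = 2
x=49: ŷ = 15 + 2·49 = 113; e = 109 − 113 = -4
x=59: ŷ = 15 + 2·59 = 133; e = 137 − 133 = 4
x=70: ŷ = 15 + 2·70 = 155; e = 151 − 155 = -4
x=76: ŷ = 15 + 2·76 = 167; e = 169 − 167 = 2
Signs: + − + − +
Runs: +×1, −×1, +×1, −×1, +×1 → 5

5 runs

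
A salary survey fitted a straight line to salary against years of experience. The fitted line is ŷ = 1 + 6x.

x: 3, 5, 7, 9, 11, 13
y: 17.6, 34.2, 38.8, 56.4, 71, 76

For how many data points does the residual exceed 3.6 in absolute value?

2

x=3: ŷ = 1 + 6·3 = 19; e = 17.6 − 19 = -1.4
x=5: ŷ = 1 + 6·5 = 31; e = 34.2 − 31 = 3.2
x=7: ŷ = 1 + 6·7 = 43; e = 38.8 − 43 = -4.2
x=9: ŷ = 1 + 6·9 = 55; e = 56.4 − 55 = 1.4
x=11: ŷ = 1 + 6·11 = 67; e = 71 − 67 = 4
x=13: ŷ = 1 + 6·13 = 79; e = 76 − 79 = -3
|e| > 3.6: x=7 (|e|=4.2), x=11 (|e|=4) → 2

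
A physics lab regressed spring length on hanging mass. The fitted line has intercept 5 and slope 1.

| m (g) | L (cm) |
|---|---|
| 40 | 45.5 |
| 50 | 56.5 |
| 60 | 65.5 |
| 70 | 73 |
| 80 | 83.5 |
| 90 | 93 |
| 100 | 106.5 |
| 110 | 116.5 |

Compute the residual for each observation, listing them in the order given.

0.5, 1.5, 0.5, -2, -1.5, -2, 1.5, 1.5

m=40: L̂ = 5 + 40 = 45; r = 45.5 − 45 = 0.5
m=50: L̂ = 5 + 50 = 55; r = 56.5 − 55 = 1.5
m=60: L̂ = 5 + 60 = 65; r = 65.5 − 65 = 0.5
m=70: L̂ = 5 + 70 = 75; r = 73 − 75 = -2
m=80: L̂ = 5 + 80 = 85; r = 83.5 − 85 = -1.5
m=90: L̂ = 5 + 90 = 95; r = 93 − 95 = -2
m=100: L̂ = 5 + 100 = 105; r = 106.5 − 105 = 1.5
m=110: L̂ = 5 + 110 = 115; r = 116.5 − 115 = 1.5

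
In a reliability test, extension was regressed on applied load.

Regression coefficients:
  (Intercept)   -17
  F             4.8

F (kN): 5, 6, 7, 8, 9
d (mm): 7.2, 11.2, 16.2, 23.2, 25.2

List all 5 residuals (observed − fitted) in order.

0.2, -0.6, -0.4, 1.8, -1

F=5: ŷ = -17 + 4.8·5 = 7; e = 7.2 − 7 = 0.2
F=6: ŷ = -17 + 4.8·6 = 11.8; e = 11.2 − 11.8 = -0.6
F=7: ŷ = -17 + 4.8·7 = 16.6; e = 16.2 − 16.6 = -0.4
F=8: ŷ = -17 + 4.8·8 = 21.4; e = 23.2 − 21.4 = 1.8
F=9: ŷ = -17 + 4.8·9 = 26.2; e = 25.2 − 26.2 = -1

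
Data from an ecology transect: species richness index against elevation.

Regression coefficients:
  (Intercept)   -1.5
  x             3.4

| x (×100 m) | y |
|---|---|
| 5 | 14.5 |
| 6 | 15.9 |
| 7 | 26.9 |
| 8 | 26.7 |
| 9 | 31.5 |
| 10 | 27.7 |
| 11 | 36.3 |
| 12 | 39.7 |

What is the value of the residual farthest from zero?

e = -4.8

x=5: ŷ = -1.5 + 3.4·5 = 15.5; e = 14.5 − 15.5 = -1
x=6: ŷ = -1.5 + 3.4·6 = 18.9; e = 15.9 − 18.9 = -3
x=7: ŷ = -1.5 + 3.4·7 = 22.3; e = 26.9 − 22.3 = 4.6
x=8: ŷ = -1.5 + 3.4·8 = 25.7; e = 26.7 − 25.7 = 1
x=9: ŷ = -1.5 + 3.4·9 = 29.1; e = 31.5 − 29.1 = 2.4
x=10: ŷ = -1.5 + 3.4·10 = 32.5; e = 27.7 − 32.5 = -4.8
x=11: ŷ = -1.5 + 3.4·11 = 35.9; e = 36.3 − 35.9 = 0.4
x=12: ŷ = -1.5 + 3.4·12 = 39.3; e = 39.7 − 39.3 = 0.4
Largest |e| is 4.8 at x = 10, residual -4.8.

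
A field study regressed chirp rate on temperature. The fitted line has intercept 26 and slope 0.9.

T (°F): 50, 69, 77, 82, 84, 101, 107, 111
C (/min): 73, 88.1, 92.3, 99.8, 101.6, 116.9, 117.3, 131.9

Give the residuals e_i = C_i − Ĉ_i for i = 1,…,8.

2, 0, -3, 0, 0, 0, -5, 6

T=50: Ĉ = 26 + 0.9·50 = 71; e = 73 − 71 = 2
T=69: Ĉ = 26 + 0.9·69 = 88.1; e = 88.1 − 88.1 = 0
T=77: Ĉ = 26 + 0.9·77 = 95.3; e = 92.3 − 95.3 = -3
T=82: Ĉ = 26 + 0.9·82 = 99.8; e = 99.8 − 99.8 = 0
T=84: Ĉ = 26 + 0.9·84 = 101.6; e = 101.6 − 101.6 = 0
T=101: Ĉ = 26 + 0.9·101 = 116.9; e = 116.9 − 116.9 = 0
T=107: Ĉ = 26 + 0.9·107 = 122.3; e = 117.3 − 122.3 = -5
T=111: Ĉ = 26 + 0.9·111 = 125.9; e = 131.9 − 125.9 = 6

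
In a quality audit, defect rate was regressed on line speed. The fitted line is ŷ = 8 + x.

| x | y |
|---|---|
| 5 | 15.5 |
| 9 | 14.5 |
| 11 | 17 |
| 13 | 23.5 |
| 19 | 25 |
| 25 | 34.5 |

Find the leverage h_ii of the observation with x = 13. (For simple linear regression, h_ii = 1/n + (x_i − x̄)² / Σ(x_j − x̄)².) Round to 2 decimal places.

x̄ = (5 + 9 + 11 + 13 + 19 + 25)/6 = 13.6667
Σ(x − x̄)² = 75.1111 + 21.7778 + 7.11111 + 0.444444 + 28.4444 + 128.444 = 261.333
h = 1/6 + (-0.666667)²/261.333 = 0.166667 + 0.00170068 = 0.17

h = 0.17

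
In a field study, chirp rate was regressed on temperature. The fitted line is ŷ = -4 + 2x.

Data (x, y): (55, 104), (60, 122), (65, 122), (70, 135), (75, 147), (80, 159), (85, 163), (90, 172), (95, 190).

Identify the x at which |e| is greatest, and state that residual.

x = 60, e = 6

x=55: ŷ = -4 + 2·55 = 106; e = 104 − 106 = -2
x=60: ŷ = -4 + 2·60 = 116; e = 122 − 116 = 6
x=65: ŷ = -4 + 2·65 = 126; e = 122 − 126 = -4
x=70: ŷ = -4 + 2·70 = 136; e = 135 − 136 = -1
x=75: ŷ = -4 + 2·75 = 146; e = 147 − 146 = 1
x=80: ŷ = -4 + 2·80 = 156; e = 159 − 156 = 3
x=85: ŷ = -4 + 2·85 = 166; e = 163 − 166 = -3
x=90: ŷ = -4 + 2·90 = 176; e = 172 − 176 = -4
x=95: ŷ = -4 + 2·95 = 186; e = 190 − 186 = 4
Largest |e| is 6 at x = 60, residual 6.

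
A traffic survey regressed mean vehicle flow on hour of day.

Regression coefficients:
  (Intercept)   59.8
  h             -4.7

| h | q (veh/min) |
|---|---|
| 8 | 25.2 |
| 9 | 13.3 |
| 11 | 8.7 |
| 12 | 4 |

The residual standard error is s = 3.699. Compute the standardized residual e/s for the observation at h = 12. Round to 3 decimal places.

ŷ = 59.8 − 4.7·12 = 3.4
e = 4 − 3.4 = 0.6
e/s = 0.6 / 3.699 = 0.162

0.162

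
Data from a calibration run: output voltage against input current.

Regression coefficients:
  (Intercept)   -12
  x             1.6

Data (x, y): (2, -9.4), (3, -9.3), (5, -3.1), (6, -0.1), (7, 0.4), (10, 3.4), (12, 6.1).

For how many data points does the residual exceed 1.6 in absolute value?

x=2: ŷ = -12 + 1.6·2 = -8.8; e = -9.4 − (-8.8) = -0.6
x=3: ŷ = -12 + 1.6·3 = -7.2; e = -9.3 − (-7.2) = -2.1
x=5: ŷ = -12 + 1.6·5 = -4; e = -3.1 − (-4) = 0.9
x=6: ŷ = -12 + 1.6·6 = -2.4; e = -0.1 − (-2.4) = 2.3
x=7: ŷ = -12 + 1.6·7 = -0.8; e = 0.4 − (-0.8) = 1.2
x=10: ŷ = -12 + 1.6·10 = 4; e = 3.4 − 4 = -0.6
x=12: ŷ = -12 + 1.6·12 = 7.2; e = 6.1 − 7.2 = -1.1
|e| > 1.6: x=3 (|e|=2.1), x=6 (|e|=2.3) → 2

2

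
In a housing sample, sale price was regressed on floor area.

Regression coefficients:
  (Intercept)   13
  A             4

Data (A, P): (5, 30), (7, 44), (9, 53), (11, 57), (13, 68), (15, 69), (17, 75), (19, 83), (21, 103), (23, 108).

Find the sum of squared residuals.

SSE = 176

A=5: ŷ = 13 + 4·5 = 33; e = 30 − 33 = -3
A=7: ŷ = 13 + 4·7 = 41; e = 44 − 41 = 3
A=9: ŷ = 13 + 4·9 = 49; e = 53 − 49 = 4
A=11: ŷ = 13 + 4·11 = 57; e = 57 − 57 = 0
A=13: ŷ = 13 + 4·13 = 65; e = 68 − 65 = 3
A=15: ŷ = 13 + 4·15 = 73; e = 69 − 73 = -4
A=17: ŷ = 13 + 4·17 = 81; e = 75 − 81 = -6
A=19: ŷ = 13 + 4·19 = 89; e = 83 − 89 = -6
A=21: ŷ = 13 + 4·21 = 97; e = 103 − 97 = 6
A=23: ŷ = 13 + 4·23 = 105; e = 108 − 105 = 3
SSE = 9 + 9 + 16 + 0 + 9 + 16 + 36 + 36 + 36 + 9 = 176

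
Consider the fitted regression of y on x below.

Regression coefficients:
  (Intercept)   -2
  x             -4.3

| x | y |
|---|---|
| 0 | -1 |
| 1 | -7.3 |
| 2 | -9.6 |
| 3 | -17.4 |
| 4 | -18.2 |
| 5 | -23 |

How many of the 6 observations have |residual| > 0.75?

5

x=0: ŷ = -2 − 4.3·0 = -2; r = -1 − (-2) = 1
x=1: ŷ = -2 − 4.3·1 = -6.3; r = -7.3 − (-6.3) = -1
x=2: ŷ = -2 − 4.3·2 = -10.6; r = -9.6 − (-10.6) = 1
x=3: ŷ = -2 − 4.3·3 = -14.9; r = -17.4 − (-14.9) = -2.5
x=4: ŷ = -2 − 4.3·4 = -19.2; r = -18.2 − (-19.2) = 1
x=5: ŷ = -2 − 4.3·5 = -23.5; r = -23 − (-23.5) = 0.5
|r| > 0.75: x=0 (|r|=1), x=1 (|r|=1), x=2 (|r|=1), x=3 (|r|=2.5), x=4 (|r|=1) → 5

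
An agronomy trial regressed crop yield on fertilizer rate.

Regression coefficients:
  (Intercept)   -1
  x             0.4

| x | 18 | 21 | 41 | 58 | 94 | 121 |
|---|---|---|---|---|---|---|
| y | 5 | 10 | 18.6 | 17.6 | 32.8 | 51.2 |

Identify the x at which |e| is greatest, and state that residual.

x = 58, e = -4.6

x=18: ŷ = -1 + 0.4·18 = 6.2; e = 5 − 6.2 = -1.2
x=21: ŷ = -1 + 0.4·21 = 7.4; e = 10 − 7.4 = 2.6
x=41: ŷ = -1 + 0.4·41 = 15.4; e = 18.6 − 15.4 = 3.2
x=58: ŷ = -1 + 0.4·58 = 22.2; e = 17.6 − 22.2 = -4.6
x=94: ŷ = -1 + 0.4·94 = 36.6; e = 32.8 − 36.6 = -3.8
x=121: ŷ = -1 + 0.4·121 = 47.4; e = 51.2 − 47.4 = 3.8
Largest |e| is 4.6 at x = 58, residual -4.6.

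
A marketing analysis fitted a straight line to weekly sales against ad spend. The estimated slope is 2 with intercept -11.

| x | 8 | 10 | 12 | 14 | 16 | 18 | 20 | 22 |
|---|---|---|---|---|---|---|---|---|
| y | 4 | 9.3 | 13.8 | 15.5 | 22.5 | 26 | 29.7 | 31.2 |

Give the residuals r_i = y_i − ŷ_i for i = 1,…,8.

-1, 0.3, 0.8, -1.5, 1.5, 1, 0.7, -1.8

x=8: ŷ = -11 + 2·8 = 5; r = 4 − 5 = -1
x=10: ŷ = -11 + 2·10 = 9; r = 9.3 − 9 = 0.3
x=12: ŷ = -11 + 2·12 = 13; r = 13.8 − 13 = 0.8
x=14: ŷ = -11 + 2·14 = 17; r = 15.5 − 17 = -1.5
x=16: ŷ = -11 + 2·16 = 21; r = 22.5 − 21 = 1.5
x=18: ŷ = -11 + 2·18 = 25; r = 26 − 25 = 1
x=20: ŷ = -11 + 2·20 = 29; r = 29.7 − 29 = 0.7
x=22: ŷ = -11 + 2·22 = 33; r = 31.2 − 33 = -1.8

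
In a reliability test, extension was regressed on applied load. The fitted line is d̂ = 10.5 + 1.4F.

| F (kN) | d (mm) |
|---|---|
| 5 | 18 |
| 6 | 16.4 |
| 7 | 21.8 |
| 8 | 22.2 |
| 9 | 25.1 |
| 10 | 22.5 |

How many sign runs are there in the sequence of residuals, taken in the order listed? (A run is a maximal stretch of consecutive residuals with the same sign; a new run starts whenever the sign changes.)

F=5: d̂ = 10.5 + 1.4·5 = 17.5; r = 18 − 17.5 = 0.5
F=6: d̂ = 10.5 + 1.4·6 = 18.9; r = 16.4 − 18.9 = -2.5
F=7: d̂ = 10.5 + 1.4·7 = 20.3; r = 21.8 − 20.3 = 1.5
F=8: d̂ = 10.5 + 1.4·8 = 21.7; r = 22.2 − 21.7 = 0.5
F=9: d̂ = 10.5 + 1.4·9 = 23.1; r = 25.1 − 23.1 = 2
F=10: d̂ = 10.5 + 1.4·10 = 24.5; r = 22.5 − 24.5 = -2
Signs: + − + + + −
Runs: +×1, −×1, +×3, −×1 → 4

4 runs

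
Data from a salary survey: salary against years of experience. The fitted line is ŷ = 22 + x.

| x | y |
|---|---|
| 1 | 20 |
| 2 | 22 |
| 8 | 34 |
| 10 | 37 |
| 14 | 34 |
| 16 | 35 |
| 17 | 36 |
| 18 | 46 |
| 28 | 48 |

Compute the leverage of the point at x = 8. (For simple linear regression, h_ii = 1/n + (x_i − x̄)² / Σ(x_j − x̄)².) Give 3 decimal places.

h = 0.149

x̄ = (1 + 2 + 8 + 10 + 14 + 16 + 17 + 18 + 28)/9 = 12.6667
Σ(x − x̄)² = 136.111 + 113.778 + 21.7778 + 7.11111 + 1.77778 + 11.1111 + 18.7778 + 28.4444 + 235.111 = 574
h = 1/9 + (-4.66667)²/574 = 0.111111 + 0.0379404 = 0.149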